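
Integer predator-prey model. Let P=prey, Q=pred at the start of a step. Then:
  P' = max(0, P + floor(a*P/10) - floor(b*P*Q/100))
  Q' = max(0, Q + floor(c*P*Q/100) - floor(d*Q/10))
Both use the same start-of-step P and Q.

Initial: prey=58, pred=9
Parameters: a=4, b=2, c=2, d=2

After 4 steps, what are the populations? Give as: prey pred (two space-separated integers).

Answer: 0 153

Derivation:
Step 1: prey: 58+23-10=71; pred: 9+10-1=18
Step 2: prey: 71+28-25=74; pred: 18+25-3=40
Step 3: prey: 74+29-59=44; pred: 40+59-8=91
Step 4: prey: 44+17-80=0; pred: 91+80-18=153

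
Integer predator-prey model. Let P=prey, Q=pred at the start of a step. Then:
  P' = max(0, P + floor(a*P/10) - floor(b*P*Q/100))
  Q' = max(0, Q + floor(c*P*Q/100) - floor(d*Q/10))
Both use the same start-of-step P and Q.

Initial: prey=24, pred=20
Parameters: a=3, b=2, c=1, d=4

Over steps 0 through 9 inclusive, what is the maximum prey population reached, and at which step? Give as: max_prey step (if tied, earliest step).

Step 1: prey: 24+7-9=22; pred: 20+4-8=16
Step 2: prey: 22+6-7=21; pred: 16+3-6=13
Step 3: prey: 21+6-5=22; pred: 13+2-5=10
Step 4: prey: 22+6-4=24; pred: 10+2-4=8
Step 5: prey: 24+7-3=28; pred: 8+1-3=6
Step 6: prey: 28+8-3=33; pred: 6+1-2=5
Step 7: prey: 33+9-3=39; pred: 5+1-2=4
Step 8: prey: 39+11-3=47; pred: 4+1-1=4
Step 9: prey: 47+14-3=58; pred: 4+1-1=4
Max prey = 58 at step 9

Answer: 58 9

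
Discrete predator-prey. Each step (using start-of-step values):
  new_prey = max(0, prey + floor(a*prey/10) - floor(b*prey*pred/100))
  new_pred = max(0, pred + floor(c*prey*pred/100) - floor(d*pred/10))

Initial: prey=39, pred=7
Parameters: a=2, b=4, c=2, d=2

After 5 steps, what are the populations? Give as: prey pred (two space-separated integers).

Step 1: prey: 39+7-10=36; pred: 7+5-1=11
Step 2: prey: 36+7-15=28; pred: 11+7-2=16
Step 3: prey: 28+5-17=16; pred: 16+8-3=21
Step 4: prey: 16+3-13=6; pred: 21+6-4=23
Step 5: prey: 6+1-5=2; pred: 23+2-4=21

Answer: 2 21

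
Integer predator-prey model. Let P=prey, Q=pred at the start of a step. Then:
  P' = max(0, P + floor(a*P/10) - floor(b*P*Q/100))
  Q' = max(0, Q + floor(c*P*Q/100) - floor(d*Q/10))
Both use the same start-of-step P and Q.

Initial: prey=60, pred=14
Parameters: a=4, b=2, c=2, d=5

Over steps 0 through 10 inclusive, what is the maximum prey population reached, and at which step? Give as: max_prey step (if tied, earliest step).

Step 1: prey: 60+24-16=68; pred: 14+16-7=23
Step 2: prey: 68+27-31=64; pred: 23+31-11=43
Step 3: prey: 64+25-55=34; pred: 43+55-21=77
Step 4: prey: 34+13-52=0; pred: 77+52-38=91
Step 5: prey: 0+0-0=0; pred: 91+0-45=46
Step 6: prey: 0+0-0=0; pred: 46+0-23=23
Step 7: prey: 0+0-0=0; pred: 23+0-11=12
Step 8: prey: 0+0-0=0; pred: 12+0-6=6
Step 9: prey: 0+0-0=0; pred: 6+0-3=3
Step 10: prey: 0+0-0=0; pred: 3+0-1=2
Max prey = 68 at step 1

Answer: 68 1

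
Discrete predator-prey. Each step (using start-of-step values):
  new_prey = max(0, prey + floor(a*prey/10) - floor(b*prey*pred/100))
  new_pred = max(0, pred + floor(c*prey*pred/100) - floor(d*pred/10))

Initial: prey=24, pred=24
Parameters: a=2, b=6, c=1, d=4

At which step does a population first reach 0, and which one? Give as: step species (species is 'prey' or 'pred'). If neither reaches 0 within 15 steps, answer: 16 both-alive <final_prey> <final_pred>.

Answer: 1 prey

Derivation:
Step 1: prey: 24+4-34=0; pred: 24+5-9=20
First extinction: prey at step 1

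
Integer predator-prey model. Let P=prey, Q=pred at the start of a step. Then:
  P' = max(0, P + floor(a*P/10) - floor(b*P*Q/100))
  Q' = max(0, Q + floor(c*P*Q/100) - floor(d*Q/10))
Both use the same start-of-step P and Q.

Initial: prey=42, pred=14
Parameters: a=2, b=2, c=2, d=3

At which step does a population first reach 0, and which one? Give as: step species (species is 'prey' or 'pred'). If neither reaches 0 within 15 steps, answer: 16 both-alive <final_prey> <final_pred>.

Answer: 16 both-alive 1 3

Derivation:
Step 1: prey: 42+8-11=39; pred: 14+11-4=21
Step 2: prey: 39+7-16=30; pred: 21+16-6=31
Step 3: prey: 30+6-18=18; pred: 31+18-9=40
Step 4: prey: 18+3-14=7; pred: 40+14-12=42
Step 5: prey: 7+1-5=3; pred: 42+5-12=35
Step 6: prey: 3+0-2=1; pred: 35+2-10=27
Step 7: prey: 1+0-0=1; pred: 27+0-8=19
Step 8: prey: 1+0-0=1; pred: 19+0-5=14
Step 9: prey: 1+0-0=1; pred: 14+0-4=10
Step 10: prey: 1+0-0=1; pred: 10+0-3=7
Step 11: prey: 1+0-0=1; pred: 7+0-2=5
Step 12: prey: 1+0-0=1; pred: 5+0-1=4
Step 13: prey: 1+0-0=1; pred: 4+0-1=3
Step 14: prey: 1+0-0=1; pred: 3+0-0=3
Steps 15-15: state stable at prey=1, pred=3 (no change)
No extinction within 15 steps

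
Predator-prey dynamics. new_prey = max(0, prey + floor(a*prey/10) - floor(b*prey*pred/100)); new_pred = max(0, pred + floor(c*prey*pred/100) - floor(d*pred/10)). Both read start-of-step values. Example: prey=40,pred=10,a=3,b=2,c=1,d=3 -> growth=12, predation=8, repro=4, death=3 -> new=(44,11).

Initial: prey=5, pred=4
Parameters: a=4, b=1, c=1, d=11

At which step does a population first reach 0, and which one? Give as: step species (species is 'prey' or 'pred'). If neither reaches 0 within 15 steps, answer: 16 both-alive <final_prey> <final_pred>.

Answer: 1 pred

Derivation:
Step 1: prey: 5+2-0=7; pred: 4+0-4=0
First extinction: pred at step 1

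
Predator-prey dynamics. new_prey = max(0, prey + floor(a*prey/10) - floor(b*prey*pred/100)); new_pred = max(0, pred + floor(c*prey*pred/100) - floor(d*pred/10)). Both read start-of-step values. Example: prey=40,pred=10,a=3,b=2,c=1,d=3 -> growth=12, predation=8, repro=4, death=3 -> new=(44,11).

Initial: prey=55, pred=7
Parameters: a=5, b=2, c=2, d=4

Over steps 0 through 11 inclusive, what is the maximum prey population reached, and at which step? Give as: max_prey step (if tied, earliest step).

Step 1: prey: 55+27-7=75; pred: 7+7-2=12
Step 2: prey: 75+37-18=94; pred: 12+18-4=26
Step 3: prey: 94+47-48=93; pred: 26+48-10=64
Step 4: prey: 93+46-119=20; pred: 64+119-25=158
Step 5: prey: 20+10-63=0; pred: 158+63-63=158
Step 6: prey: 0+0-0=0; pred: 158+0-63=95
Step 7: prey: 0+0-0=0; pred: 95+0-38=57
Step 8: prey: 0+0-0=0; pred: 57+0-22=35
Step 9: prey: 0+0-0=0; pred: 35+0-14=21
Step 10: prey: 0+0-0=0; pred: 21+0-8=13
Step 11: prey: 0+0-0=0; pred: 13+0-5=8
Max prey = 94 at step 2

Answer: 94 2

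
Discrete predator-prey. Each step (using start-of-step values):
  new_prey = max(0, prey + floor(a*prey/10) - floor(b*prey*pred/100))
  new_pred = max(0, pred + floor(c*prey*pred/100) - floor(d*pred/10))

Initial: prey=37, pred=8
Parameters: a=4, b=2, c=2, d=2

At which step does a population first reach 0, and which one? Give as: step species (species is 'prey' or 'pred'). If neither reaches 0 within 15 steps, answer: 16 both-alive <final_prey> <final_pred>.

Answer: 5 prey

Derivation:
Step 1: prey: 37+14-5=46; pred: 8+5-1=12
Step 2: prey: 46+18-11=53; pred: 12+11-2=21
Step 3: prey: 53+21-22=52; pred: 21+22-4=39
Step 4: prey: 52+20-40=32; pred: 39+40-7=72
Step 5: prey: 32+12-46=0; pred: 72+46-14=104
First extinction: prey at step 5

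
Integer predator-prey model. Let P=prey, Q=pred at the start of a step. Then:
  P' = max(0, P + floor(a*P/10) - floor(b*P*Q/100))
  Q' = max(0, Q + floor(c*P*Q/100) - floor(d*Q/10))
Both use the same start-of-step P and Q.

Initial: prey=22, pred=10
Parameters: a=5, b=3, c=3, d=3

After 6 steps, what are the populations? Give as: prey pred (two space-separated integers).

Answer: 0 40

Derivation:
Step 1: prey: 22+11-6=27; pred: 10+6-3=13
Step 2: prey: 27+13-10=30; pred: 13+10-3=20
Step 3: prey: 30+15-18=27; pred: 20+18-6=32
Step 4: prey: 27+13-25=15; pred: 32+25-9=48
Step 5: prey: 15+7-21=1; pred: 48+21-14=55
Step 6: prey: 1+0-1=0; pred: 55+1-16=40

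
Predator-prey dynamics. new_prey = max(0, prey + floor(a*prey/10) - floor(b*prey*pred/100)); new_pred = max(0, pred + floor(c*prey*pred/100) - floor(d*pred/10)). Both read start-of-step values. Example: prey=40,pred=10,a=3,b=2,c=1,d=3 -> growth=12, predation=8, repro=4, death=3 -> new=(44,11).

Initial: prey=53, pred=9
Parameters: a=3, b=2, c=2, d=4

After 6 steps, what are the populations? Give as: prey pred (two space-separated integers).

Answer: 0 39

Derivation:
Step 1: prey: 53+15-9=59; pred: 9+9-3=15
Step 2: prey: 59+17-17=59; pred: 15+17-6=26
Step 3: prey: 59+17-30=46; pred: 26+30-10=46
Step 4: prey: 46+13-42=17; pred: 46+42-18=70
Step 5: prey: 17+5-23=0; pred: 70+23-28=65
Step 6: prey: 0+0-0=0; pred: 65+0-26=39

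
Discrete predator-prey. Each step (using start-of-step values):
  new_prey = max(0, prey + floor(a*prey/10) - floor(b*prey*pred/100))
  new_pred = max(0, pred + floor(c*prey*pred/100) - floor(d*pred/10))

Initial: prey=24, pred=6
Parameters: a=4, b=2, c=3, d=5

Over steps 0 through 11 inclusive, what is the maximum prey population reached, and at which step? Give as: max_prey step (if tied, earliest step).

Answer: 50 4

Derivation:
Step 1: prey: 24+9-2=31; pred: 6+4-3=7
Step 2: prey: 31+12-4=39; pred: 7+6-3=10
Step 3: prey: 39+15-7=47; pred: 10+11-5=16
Step 4: prey: 47+18-15=50; pred: 16+22-8=30
Step 5: prey: 50+20-30=40; pred: 30+45-15=60
Step 6: prey: 40+16-48=8; pred: 60+72-30=102
Step 7: prey: 8+3-16=0; pred: 102+24-51=75
Step 8: prey: 0+0-0=0; pred: 75+0-37=38
Step 9: prey: 0+0-0=0; pred: 38+0-19=19
Step 10: prey: 0+0-0=0; pred: 19+0-9=10
Step 11: prey: 0+0-0=0; pred: 10+0-5=5
Max prey = 50 at step 4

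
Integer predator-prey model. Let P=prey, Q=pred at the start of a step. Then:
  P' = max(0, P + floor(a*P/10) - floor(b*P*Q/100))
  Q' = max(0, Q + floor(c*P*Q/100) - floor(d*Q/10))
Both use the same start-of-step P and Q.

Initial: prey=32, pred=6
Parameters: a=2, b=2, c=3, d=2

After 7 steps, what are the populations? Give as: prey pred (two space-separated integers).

Answer: 0 49

Derivation:
Step 1: prey: 32+6-3=35; pred: 6+5-1=10
Step 2: prey: 35+7-7=35; pred: 10+10-2=18
Step 3: prey: 35+7-12=30; pred: 18+18-3=33
Step 4: prey: 30+6-19=17; pred: 33+29-6=56
Step 5: prey: 17+3-19=1; pred: 56+28-11=73
Step 6: prey: 1+0-1=0; pred: 73+2-14=61
Step 7: prey: 0+0-0=0; pred: 61+0-12=49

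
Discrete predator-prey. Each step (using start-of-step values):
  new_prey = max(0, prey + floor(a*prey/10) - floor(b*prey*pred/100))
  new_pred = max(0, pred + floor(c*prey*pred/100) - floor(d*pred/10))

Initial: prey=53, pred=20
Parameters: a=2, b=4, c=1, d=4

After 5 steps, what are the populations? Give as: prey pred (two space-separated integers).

Answer: 2 5

Derivation:
Step 1: prey: 53+10-42=21; pred: 20+10-8=22
Step 2: prey: 21+4-18=7; pred: 22+4-8=18
Step 3: prey: 7+1-5=3; pred: 18+1-7=12
Step 4: prey: 3+0-1=2; pred: 12+0-4=8
Step 5: prey: 2+0-0=2; pred: 8+0-3=5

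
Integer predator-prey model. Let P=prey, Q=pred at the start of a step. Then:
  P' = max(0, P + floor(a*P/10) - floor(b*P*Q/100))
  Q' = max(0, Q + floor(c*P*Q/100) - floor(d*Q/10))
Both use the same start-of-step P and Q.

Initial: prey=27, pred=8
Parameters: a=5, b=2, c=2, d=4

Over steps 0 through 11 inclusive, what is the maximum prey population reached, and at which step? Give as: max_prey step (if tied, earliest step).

Step 1: prey: 27+13-4=36; pred: 8+4-3=9
Step 2: prey: 36+18-6=48; pred: 9+6-3=12
Step 3: prey: 48+24-11=61; pred: 12+11-4=19
Step 4: prey: 61+30-23=68; pred: 19+23-7=35
Step 5: prey: 68+34-47=55; pred: 35+47-14=68
Step 6: prey: 55+27-74=8; pred: 68+74-27=115
Step 7: prey: 8+4-18=0; pred: 115+18-46=87
Step 8: prey: 0+0-0=0; pred: 87+0-34=53
Step 9: prey: 0+0-0=0; pred: 53+0-21=32
Step 10: prey: 0+0-0=0; pred: 32+0-12=20
Step 11: prey: 0+0-0=0; pred: 20+0-8=12
Max prey = 68 at step 4

Answer: 68 4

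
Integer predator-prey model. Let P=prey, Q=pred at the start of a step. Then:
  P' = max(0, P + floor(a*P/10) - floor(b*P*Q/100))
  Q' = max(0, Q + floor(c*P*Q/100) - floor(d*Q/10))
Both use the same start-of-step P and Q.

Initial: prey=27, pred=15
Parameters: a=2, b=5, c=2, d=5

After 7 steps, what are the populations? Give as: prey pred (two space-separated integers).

Answer: 3 1

Derivation:
Step 1: prey: 27+5-20=12; pred: 15+8-7=16
Step 2: prey: 12+2-9=5; pred: 16+3-8=11
Step 3: prey: 5+1-2=4; pred: 11+1-5=7
Step 4: prey: 4+0-1=3; pred: 7+0-3=4
Step 5: prey: 3+0-0=3; pred: 4+0-2=2
Step 6: prey: 3+0-0=3; pred: 2+0-1=1
Step 7: prey: 3+0-0=3; pred: 1+0-0=1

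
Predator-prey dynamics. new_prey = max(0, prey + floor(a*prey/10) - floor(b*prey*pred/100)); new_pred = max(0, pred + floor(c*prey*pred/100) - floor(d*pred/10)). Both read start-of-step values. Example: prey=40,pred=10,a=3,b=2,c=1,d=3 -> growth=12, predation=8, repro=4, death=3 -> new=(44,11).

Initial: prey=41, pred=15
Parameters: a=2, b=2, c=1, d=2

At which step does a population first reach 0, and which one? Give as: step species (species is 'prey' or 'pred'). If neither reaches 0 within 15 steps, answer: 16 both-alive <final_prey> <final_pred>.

Answer: 16 both-alive 8 5

Derivation:
Step 1: prey: 41+8-12=37; pred: 15+6-3=18
Step 2: prey: 37+7-13=31; pred: 18+6-3=21
Step 3: prey: 31+6-13=24; pred: 21+6-4=23
Step 4: prey: 24+4-11=17; pred: 23+5-4=24
Step 5: prey: 17+3-8=12; pred: 24+4-4=24
Step 6: prey: 12+2-5=9; pred: 24+2-4=22
Step 7: prey: 9+1-3=7; pred: 22+1-4=19
Step 8: prey: 7+1-2=6; pred: 19+1-3=17
Step 9: prey: 6+1-2=5; pred: 17+1-3=15
Step 10: prey: 5+1-1=5; pred: 15+0-3=12
Step 11: prey: 5+1-1=5; pred: 12+0-2=10
Step 12: prey: 5+1-1=5; pred: 10+0-2=8
Step 13: prey: 5+1-0=6; pred: 8+0-1=7
Step 14: prey: 6+1-0=7; pred: 7+0-1=6
Step 15: prey: 7+1-0=8; pred: 6+0-1=5
No extinction within 15 steps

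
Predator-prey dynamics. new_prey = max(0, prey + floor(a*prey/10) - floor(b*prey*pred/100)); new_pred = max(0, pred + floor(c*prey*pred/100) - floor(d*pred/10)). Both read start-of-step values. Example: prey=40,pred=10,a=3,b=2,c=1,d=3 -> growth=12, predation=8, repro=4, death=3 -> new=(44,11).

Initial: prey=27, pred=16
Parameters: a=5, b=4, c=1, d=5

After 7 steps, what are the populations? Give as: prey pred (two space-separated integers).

Step 1: prey: 27+13-17=23; pred: 16+4-8=12
Step 2: prey: 23+11-11=23; pred: 12+2-6=8
Step 3: prey: 23+11-7=27; pred: 8+1-4=5
Step 4: prey: 27+13-5=35; pred: 5+1-2=4
Step 5: prey: 35+17-5=47; pred: 4+1-2=3
Step 6: prey: 47+23-5=65; pred: 3+1-1=3
Step 7: prey: 65+32-7=90; pred: 3+1-1=3

Answer: 90 3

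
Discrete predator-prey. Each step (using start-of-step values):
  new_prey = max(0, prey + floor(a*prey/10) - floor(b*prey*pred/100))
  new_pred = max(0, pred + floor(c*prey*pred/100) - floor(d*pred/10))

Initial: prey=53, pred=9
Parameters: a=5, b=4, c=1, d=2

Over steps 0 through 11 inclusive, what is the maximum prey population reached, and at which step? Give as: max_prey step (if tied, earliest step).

Answer: 62 2

Derivation:
Step 1: prey: 53+26-19=60; pred: 9+4-1=12
Step 2: prey: 60+30-28=62; pred: 12+7-2=17
Step 3: prey: 62+31-42=51; pred: 17+10-3=24
Step 4: prey: 51+25-48=28; pred: 24+12-4=32
Step 5: prey: 28+14-35=7; pred: 32+8-6=34
Step 6: prey: 7+3-9=1; pred: 34+2-6=30
Step 7: prey: 1+0-1=0; pred: 30+0-6=24
Step 8: prey: 0+0-0=0; pred: 24+0-4=20
Step 9: prey: 0+0-0=0; pred: 20+0-4=16
Step 10: prey: 0+0-0=0; pred: 16+0-3=13
Step 11: prey: 0+0-0=0; pred: 13+0-2=11
Max prey = 62 at step 2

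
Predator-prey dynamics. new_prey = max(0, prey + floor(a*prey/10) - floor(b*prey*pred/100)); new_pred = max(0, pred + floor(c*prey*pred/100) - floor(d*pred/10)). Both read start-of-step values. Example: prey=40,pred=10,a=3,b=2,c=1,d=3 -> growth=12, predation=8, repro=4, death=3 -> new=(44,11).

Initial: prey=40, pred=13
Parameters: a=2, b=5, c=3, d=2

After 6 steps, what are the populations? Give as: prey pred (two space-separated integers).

Answer: 0 16

Derivation:
Step 1: prey: 40+8-26=22; pred: 13+15-2=26
Step 2: prey: 22+4-28=0; pred: 26+17-5=38
Step 3: prey: 0+0-0=0; pred: 38+0-7=31
Step 4: prey: 0+0-0=0; pred: 31+0-6=25
Step 5: prey: 0+0-0=0; pred: 25+0-5=20
Step 6: prey: 0+0-0=0; pred: 20+0-4=16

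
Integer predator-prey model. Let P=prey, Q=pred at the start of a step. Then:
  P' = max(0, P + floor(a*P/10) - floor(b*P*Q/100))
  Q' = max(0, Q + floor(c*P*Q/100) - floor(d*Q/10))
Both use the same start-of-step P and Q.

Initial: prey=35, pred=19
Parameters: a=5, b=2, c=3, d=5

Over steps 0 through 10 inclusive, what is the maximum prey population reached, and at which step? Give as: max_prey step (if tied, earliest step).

Answer: 39 1

Derivation:
Step 1: prey: 35+17-13=39; pred: 19+19-9=29
Step 2: prey: 39+19-22=36; pred: 29+33-14=48
Step 3: prey: 36+18-34=20; pred: 48+51-24=75
Step 4: prey: 20+10-30=0; pred: 75+45-37=83
Step 5: prey: 0+0-0=0; pred: 83+0-41=42
Step 6: prey: 0+0-0=0; pred: 42+0-21=21
Step 7: prey: 0+0-0=0; pred: 21+0-10=11
Step 8: prey: 0+0-0=0; pred: 11+0-5=6
Step 9: prey: 0+0-0=0; pred: 6+0-3=3
Step 10: prey: 0+0-0=0; pred: 3+0-1=2
Max prey = 39 at step 1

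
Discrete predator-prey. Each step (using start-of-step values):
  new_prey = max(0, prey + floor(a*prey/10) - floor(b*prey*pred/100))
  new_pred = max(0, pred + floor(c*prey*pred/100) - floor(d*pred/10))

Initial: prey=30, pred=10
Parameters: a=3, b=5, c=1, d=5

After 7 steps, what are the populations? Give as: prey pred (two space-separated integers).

Answer: 48 1

Derivation:
Step 1: prey: 30+9-15=24; pred: 10+3-5=8
Step 2: prey: 24+7-9=22; pred: 8+1-4=5
Step 3: prey: 22+6-5=23; pred: 5+1-2=4
Step 4: prey: 23+6-4=25; pred: 4+0-2=2
Step 5: prey: 25+7-2=30; pred: 2+0-1=1
Step 6: prey: 30+9-1=38; pred: 1+0-0=1
Step 7: prey: 38+11-1=48; pred: 1+0-0=1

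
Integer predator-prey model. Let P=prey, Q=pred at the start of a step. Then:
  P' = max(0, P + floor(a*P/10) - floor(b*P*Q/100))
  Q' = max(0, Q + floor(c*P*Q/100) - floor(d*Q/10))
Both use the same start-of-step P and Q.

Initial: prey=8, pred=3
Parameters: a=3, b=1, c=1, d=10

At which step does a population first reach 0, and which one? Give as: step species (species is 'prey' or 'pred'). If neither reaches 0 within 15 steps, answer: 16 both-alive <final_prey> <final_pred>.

Step 1: prey: 8+2-0=10; pred: 3+0-3=0
First extinction: pred at step 1

Answer: 1 pred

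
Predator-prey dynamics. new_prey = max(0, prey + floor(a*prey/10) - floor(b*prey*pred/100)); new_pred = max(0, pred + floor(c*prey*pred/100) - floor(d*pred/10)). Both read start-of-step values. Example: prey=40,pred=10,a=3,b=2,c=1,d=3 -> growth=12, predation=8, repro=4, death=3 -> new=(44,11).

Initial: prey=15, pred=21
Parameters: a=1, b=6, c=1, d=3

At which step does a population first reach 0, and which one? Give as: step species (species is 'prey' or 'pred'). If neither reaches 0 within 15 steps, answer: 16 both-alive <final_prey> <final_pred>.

Step 1: prey: 15+1-18=0; pred: 21+3-6=18
First extinction: prey at step 1

Answer: 1 prey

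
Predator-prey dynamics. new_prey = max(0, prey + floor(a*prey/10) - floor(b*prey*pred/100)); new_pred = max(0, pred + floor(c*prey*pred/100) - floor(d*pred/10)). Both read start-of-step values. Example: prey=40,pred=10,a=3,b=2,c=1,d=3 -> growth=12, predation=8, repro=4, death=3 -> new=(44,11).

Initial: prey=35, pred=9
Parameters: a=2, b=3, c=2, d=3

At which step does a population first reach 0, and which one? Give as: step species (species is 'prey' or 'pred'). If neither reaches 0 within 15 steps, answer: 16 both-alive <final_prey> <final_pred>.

Step 1: prey: 35+7-9=33; pred: 9+6-2=13
Step 2: prey: 33+6-12=27; pred: 13+8-3=18
Step 3: prey: 27+5-14=18; pred: 18+9-5=22
Step 4: prey: 18+3-11=10; pred: 22+7-6=23
Step 5: prey: 10+2-6=6; pred: 23+4-6=21
Step 6: prey: 6+1-3=4; pred: 21+2-6=17
Step 7: prey: 4+0-2=2; pred: 17+1-5=13
Step 8: prey: 2+0-0=2; pred: 13+0-3=10
Step 9: prey: 2+0-0=2; pred: 10+0-3=7
Step 10: prey: 2+0-0=2; pred: 7+0-2=5
Step 11: prey: 2+0-0=2; pred: 5+0-1=4
Step 12: prey: 2+0-0=2; pred: 4+0-1=3
Step 13: prey: 2+0-0=2; pred: 3+0-0=3
Steps 14-15: state stable at prey=2, pred=3 (no change)
No extinction within 15 steps

Answer: 16 both-alive 2 3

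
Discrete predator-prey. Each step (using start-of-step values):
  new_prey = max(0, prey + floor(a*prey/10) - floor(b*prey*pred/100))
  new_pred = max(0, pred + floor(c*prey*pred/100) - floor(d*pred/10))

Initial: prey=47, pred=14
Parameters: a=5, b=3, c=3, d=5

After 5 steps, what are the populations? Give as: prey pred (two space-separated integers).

Answer: 0 21

Derivation:
Step 1: prey: 47+23-19=51; pred: 14+19-7=26
Step 2: prey: 51+25-39=37; pred: 26+39-13=52
Step 3: prey: 37+18-57=0; pred: 52+57-26=83
Step 4: prey: 0+0-0=0; pred: 83+0-41=42
Step 5: prey: 0+0-0=0; pred: 42+0-21=21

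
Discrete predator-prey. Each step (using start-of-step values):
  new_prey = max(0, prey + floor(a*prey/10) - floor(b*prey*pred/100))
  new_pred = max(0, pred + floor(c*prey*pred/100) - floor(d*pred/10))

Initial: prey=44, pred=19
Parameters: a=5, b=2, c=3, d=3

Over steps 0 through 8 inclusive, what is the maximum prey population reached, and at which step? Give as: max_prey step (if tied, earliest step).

Answer: 50 1

Derivation:
Step 1: prey: 44+22-16=50; pred: 19+25-5=39
Step 2: prey: 50+25-39=36; pred: 39+58-11=86
Step 3: prey: 36+18-61=0; pred: 86+92-25=153
Step 4: prey: 0+0-0=0; pred: 153+0-45=108
Step 5: prey: 0+0-0=0; pred: 108+0-32=76
Step 6: prey: 0+0-0=0; pred: 76+0-22=54
Step 7: prey: 0+0-0=0; pred: 54+0-16=38
Step 8: prey: 0+0-0=0; pred: 38+0-11=27
Max prey = 50 at step 1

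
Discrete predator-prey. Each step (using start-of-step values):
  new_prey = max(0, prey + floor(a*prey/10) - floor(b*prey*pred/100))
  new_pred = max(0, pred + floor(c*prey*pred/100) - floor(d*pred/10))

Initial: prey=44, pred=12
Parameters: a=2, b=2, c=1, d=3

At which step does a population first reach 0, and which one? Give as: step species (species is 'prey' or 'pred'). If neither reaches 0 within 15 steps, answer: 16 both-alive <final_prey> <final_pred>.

Answer: 16 both-alive 20 6

Derivation:
Step 1: prey: 44+8-10=42; pred: 12+5-3=14
Step 2: prey: 42+8-11=39; pred: 14+5-4=15
Step 3: prey: 39+7-11=35; pred: 15+5-4=16
Step 4: prey: 35+7-11=31; pred: 16+5-4=17
Step 5: prey: 31+6-10=27; pred: 17+5-5=17
Step 6: prey: 27+5-9=23; pred: 17+4-5=16
Step 7: prey: 23+4-7=20; pred: 16+3-4=15
Step 8: prey: 20+4-6=18; pred: 15+3-4=14
Step 9: prey: 18+3-5=16; pred: 14+2-4=12
Step 10: prey: 16+3-3=16; pred: 12+1-3=10
Step 11: prey: 16+3-3=16; pred: 10+1-3=8
Step 12: prey: 16+3-2=17; pred: 8+1-2=7
Step 13: prey: 17+3-2=18; pred: 7+1-2=6
Step 14: prey: 18+3-2=19; pred: 6+1-1=6
Step 15: prey: 19+3-2=20; pred: 6+1-1=6
No extinction within 15 steps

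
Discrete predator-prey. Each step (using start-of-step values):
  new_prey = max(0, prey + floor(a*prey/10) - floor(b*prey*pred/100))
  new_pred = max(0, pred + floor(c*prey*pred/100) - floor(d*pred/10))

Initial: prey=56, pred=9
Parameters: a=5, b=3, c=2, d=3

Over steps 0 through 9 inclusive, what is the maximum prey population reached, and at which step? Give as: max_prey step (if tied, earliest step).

Answer: 69 1

Derivation:
Step 1: prey: 56+28-15=69; pred: 9+10-2=17
Step 2: prey: 69+34-35=68; pred: 17+23-5=35
Step 3: prey: 68+34-71=31; pred: 35+47-10=72
Step 4: prey: 31+15-66=0; pred: 72+44-21=95
Step 5: prey: 0+0-0=0; pred: 95+0-28=67
Step 6: prey: 0+0-0=0; pred: 67+0-20=47
Step 7: prey: 0+0-0=0; pred: 47+0-14=33
Step 8: prey: 0+0-0=0; pred: 33+0-9=24
Step 9: prey: 0+0-0=0; pred: 24+0-7=17
Max prey = 69 at step 1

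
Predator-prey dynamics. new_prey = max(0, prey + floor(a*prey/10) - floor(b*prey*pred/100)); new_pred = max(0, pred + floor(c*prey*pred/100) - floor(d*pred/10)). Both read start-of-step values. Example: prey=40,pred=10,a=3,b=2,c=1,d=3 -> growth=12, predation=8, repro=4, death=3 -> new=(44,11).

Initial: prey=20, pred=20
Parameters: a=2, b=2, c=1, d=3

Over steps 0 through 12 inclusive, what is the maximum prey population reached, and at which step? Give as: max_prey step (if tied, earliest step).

Answer: 23 12

Derivation:
Step 1: prey: 20+4-8=16; pred: 20+4-6=18
Step 2: prey: 16+3-5=14; pred: 18+2-5=15
Step 3: prey: 14+2-4=12; pred: 15+2-4=13
Step 4: prey: 12+2-3=11; pred: 13+1-3=11
Step 5: prey: 11+2-2=11; pred: 11+1-3=9
Step 6: prey: 11+2-1=12; pred: 9+0-2=7
Step 7: prey: 12+2-1=13; pred: 7+0-2=5
Step 8: prey: 13+2-1=14; pred: 5+0-1=4
Step 9: prey: 14+2-1=15; pred: 4+0-1=3
Step 10: prey: 15+3-0=18; pred: 3+0-0=3
Step 11: prey: 18+3-1=20; pred: 3+0-0=3
Step 12: prey: 20+4-1=23; pred: 3+0-0=3
Max prey = 23 at step 12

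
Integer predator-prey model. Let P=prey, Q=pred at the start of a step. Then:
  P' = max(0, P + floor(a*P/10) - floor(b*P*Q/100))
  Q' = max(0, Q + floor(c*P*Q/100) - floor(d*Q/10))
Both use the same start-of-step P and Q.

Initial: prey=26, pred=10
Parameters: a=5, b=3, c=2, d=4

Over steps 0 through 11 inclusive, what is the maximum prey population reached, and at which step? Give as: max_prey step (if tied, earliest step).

Answer: 42 3

Derivation:
Step 1: prey: 26+13-7=32; pred: 10+5-4=11
Step 2: prey: 32+16-10=38; pred: 11+7-4=14
Step 3: prey: 38+19-15=42; pred: 14+10-5=19
Step 4: prey: 42+21-23=40; pred: 19+15-7=27
Step 5: prey: 40+20-32=28; pred: 27+21-10=38
Step 6: prey: 28+14-31=11; pred: 38+21-15=44
Step 7: prey: 11+5-14=2; pred: 44+9-17=36
Step 8: prey: 2+1-2=1; pred: 36+1-14=23
Step 9: prey: 1+0-0=1; pred: 23+0-9=14
Step 10: prey: 1+0-0=1; pred: 14+0-5=9
Step 11: prey: 1+0-0=1; pred: 9+0-3=6
Max prey = 42 at step 3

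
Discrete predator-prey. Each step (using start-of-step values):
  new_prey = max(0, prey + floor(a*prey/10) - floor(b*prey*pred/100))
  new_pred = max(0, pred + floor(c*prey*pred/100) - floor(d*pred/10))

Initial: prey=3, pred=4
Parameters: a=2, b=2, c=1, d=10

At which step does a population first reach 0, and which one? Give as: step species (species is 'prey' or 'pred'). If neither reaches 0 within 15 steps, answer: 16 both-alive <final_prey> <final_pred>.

Step 1: prey: 3+0-0=3; pred: 4+0-4=0
First extinction: pred at step 1

Answer: 1 pred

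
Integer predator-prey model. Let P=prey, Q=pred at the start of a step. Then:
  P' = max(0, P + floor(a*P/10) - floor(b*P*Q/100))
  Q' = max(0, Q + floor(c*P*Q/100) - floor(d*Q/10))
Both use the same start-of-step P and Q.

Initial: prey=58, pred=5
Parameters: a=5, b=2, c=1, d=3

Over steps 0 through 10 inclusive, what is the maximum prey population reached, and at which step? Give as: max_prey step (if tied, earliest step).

Step 1: prey: 58+29-5=82; pred: 5+2-1=6
Step 2: prey: 82+41-9=114; pred: 6+4-1=9
Step 3: prey: 114+57-20=151; pred: 9+10-2=17
Step 4: prey: 151+75-51=175; pred: 17+25-5=37
Step 5: prey: 175+87-129=133; pred: 37+64-11=90
Step 6: prey: 133+66-239=0; pred: 90+119-27=182
Step 7: prey: 0+0-0=0; pred: 182+0-54=128
Step 8: prey: 0+0-0=0; pred: 128+0-38=90
Step 9: prey: 0+0-0=0; pred: 90+0-27=63
Step 10: prey: 0+0-0=0; pred: 63+0-18=45
Max prey = 175 at step 4

Answer: 175 4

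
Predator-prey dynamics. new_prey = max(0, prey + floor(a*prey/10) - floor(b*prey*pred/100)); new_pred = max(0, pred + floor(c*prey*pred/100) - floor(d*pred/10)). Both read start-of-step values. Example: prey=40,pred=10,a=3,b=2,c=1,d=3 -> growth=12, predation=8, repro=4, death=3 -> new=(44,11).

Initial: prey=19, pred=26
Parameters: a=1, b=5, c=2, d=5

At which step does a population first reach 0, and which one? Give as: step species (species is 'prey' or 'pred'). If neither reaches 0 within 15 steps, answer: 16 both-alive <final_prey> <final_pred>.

Answer: 1 prey

Derivation:
Step 1: prey: 19+1-24=0; pred: 26+9-13=22
First extinction: prey at step 1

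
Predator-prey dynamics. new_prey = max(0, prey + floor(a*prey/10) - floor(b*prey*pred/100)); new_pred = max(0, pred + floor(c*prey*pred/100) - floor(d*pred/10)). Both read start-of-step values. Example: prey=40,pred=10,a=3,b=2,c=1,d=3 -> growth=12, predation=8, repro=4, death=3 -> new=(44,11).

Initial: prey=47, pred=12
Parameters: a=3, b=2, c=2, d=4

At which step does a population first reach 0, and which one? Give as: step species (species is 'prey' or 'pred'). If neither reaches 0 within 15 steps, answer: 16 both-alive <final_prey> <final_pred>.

Step 1: prey: 47+14-11=50; pred: 12+11-4=19
Step 2: prey: 50+15-19=46; pred: 19+19-7=31
Step 3: prey: 46+13-28=31; pred: 31+28-12=47
Step 4: prey: 31+9-29=11; pred: 47+29-18=58
Step 5: prey: 11+3-12=2; pred: 58+12-23=47
Step 6: prey: 2+0-1=1; pred: 47+1-18=30
Step 7: prey: 1+0-0=1; pred: 30+0-12=18
Step 8: prey: 1+0-0=1; pred: 18+0-7=11
Step 9: prey: 1+0-0=1; pred: 11+0-4=7
Step 10: prey: 1+0-0=1; pred: 7+0-2=5
Step 11: prey: 1+0-0=1; pred: 5+0-2=3
Step 12: prey: 1+0-0=1; pred: 3+0-1=2
Step 13: prey: 1+0-0=1; pred: 2+0-0=2
Steps 14-15: state stable at prey=1, pred=2 (no change)
No extinction within 15 steps

Answer: 16 both-alive 1 2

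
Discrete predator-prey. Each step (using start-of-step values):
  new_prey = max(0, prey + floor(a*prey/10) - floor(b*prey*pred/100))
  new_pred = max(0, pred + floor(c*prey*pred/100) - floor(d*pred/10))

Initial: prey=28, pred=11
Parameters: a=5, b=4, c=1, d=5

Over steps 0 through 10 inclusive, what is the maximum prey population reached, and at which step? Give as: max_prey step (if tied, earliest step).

Step 1: prey: 28+14-12=30; pred: 11+3-5=9
Step 2: prey: 30+15-10=35; pred: 9+2-4=7
Step 3: prey: 35+17-9=43; pred: 7+2-3=6
Step 4: prey: 43+21-10=54; pred: 6+2-3=5
Step 5: prey: 54+27-10=71; pred: 5+2-2=5
Step 6: prey: 71+35-14=92; pred: 5+3-2=6
Step 7: prey: 92+46-22=116; pred: 6+5-3=8
Step 8: prey: 116+58-37=137; pred: 8+9-4=13
Step 9: prey: 137+68-71=134; pred: 13+17-6=24
Step 10: prey: 134+67-128=73; pred: 24+32-12=44
Max prey = 137 at step 8

Answer: 137 8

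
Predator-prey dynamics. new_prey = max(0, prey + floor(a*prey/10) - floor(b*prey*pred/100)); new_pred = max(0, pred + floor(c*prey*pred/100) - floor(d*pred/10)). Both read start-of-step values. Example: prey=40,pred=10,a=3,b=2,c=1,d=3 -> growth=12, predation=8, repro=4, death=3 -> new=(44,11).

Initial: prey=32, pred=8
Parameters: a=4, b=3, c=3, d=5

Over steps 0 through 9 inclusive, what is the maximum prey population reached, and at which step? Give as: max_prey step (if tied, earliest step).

Step 1: prey: 32+12-7=37; pred: 8+7-4=11
Step 2: prey: 37+14-12=39; pred: 11+12-5=18
Step 3: prey: 39+15-21=33; pred: 18+21-9=30
Step 4: prey: 33+13-29=17; pred: 30+29-15=44
Step 5: prey: 17+6-22=1; pred: 44+22-22=44
Step 6: prey: 1+0-1=0; pred: 44+1-22=23
Step 7: prey: 0+0-0=0; pred: 23+0-11=12
Step 8: prey: 0+0-0=0; pred: 12+0-6=6
Step 9: prey: 0+0-0=0; pred: 6+0-3=3
Max prey = 39 at step 2

Answer: 39 2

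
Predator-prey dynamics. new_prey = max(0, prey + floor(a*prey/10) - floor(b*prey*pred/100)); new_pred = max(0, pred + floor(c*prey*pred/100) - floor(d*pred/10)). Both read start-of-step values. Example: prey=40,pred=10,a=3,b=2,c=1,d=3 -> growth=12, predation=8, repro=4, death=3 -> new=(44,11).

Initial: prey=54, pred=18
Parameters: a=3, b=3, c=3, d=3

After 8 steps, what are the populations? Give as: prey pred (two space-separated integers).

Answer: 0 12

Derivation:
Step 1: prey: 54+16-29=41; pred: 18+29-5=42
Step 2: prey: 41+12-51=2; pred: 42+51-12=81
Step 3: prey: 2+0-4=0; pred: 81+4-24=61
Step 4: prey: 0+0-0=0; pred: 61+0-18=43
Step 5: prey: 0+0-0=0; pred: 43+0-12=31
Step 6: prey: 0+0-0=0; pred: 31+0-9=22
Step 7: prey: 0+0-0=0; pred: 22+0-6=16
Step 8: prey: 0+0-0=0; pred: 16+0-4=12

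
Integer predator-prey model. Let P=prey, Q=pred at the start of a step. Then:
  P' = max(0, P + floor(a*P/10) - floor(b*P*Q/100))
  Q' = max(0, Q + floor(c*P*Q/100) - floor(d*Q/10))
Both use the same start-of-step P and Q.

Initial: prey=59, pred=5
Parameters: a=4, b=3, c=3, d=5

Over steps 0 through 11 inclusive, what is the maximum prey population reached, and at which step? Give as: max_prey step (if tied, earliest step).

Answer: 79 2

Derivation:
Step 1: prey: 59+23-8=74; pred: 5+8-2=11
Step 2: prey: 74+29-24=79; pred: 11+24-5=30
Step 3: prey: 79+31-71=39; pred: 30+71-15=86
Step 4: prey: 39+15-100=0; pred: 86+100-43=143
Step 5: prey: 0+0-0=0; pred: 143+0-71=72
Step 6: prey: 0+0-0=0; pred: 72+0-36=36
Step 7: prey: 0+0-0=0; pred: 36+0-18=18
Step 8: prey: 0+0-0=0; pred: 18+0-9=9
Step 9: prey: 0+0-0=0; pred: 9+0-4=5
Step 10: prey: 0+0-0=0; pred: 5+0-2=3
Step 11: prey: 0+0-0=0; pred: 3+0-1=2
Max prey = 79 at step 2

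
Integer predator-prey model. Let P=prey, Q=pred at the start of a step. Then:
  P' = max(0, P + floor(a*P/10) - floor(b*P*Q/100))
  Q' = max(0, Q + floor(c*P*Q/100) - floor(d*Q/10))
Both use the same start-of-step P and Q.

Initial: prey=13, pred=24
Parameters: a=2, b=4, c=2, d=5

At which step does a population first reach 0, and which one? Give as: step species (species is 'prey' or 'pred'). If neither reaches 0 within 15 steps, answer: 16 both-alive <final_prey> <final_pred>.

Step 1: prey: 13+2-12=3; pred: 24+6-12=18
Step 2: prey: 3+0-2=1; pred: 18+1-9=10
Step 3: prey: 1+0-0=1; pred: 10+0-5=5
Step 4: prey: 1+0-0=1; pred: 5+0-2=3
Step 5: prey: 1+0-0=1; pred: 3+0-1=2
Step 6: prey: 1+0-0=1; pred: 2+0-1=1
Step 7: prey: 1+0-0=1; pred: 1+0-0=1
Steps 8-15: state stable at prey=1, pred=1 (no change)
No extinction within 15 steps

Answer: 16 both-alive 1 1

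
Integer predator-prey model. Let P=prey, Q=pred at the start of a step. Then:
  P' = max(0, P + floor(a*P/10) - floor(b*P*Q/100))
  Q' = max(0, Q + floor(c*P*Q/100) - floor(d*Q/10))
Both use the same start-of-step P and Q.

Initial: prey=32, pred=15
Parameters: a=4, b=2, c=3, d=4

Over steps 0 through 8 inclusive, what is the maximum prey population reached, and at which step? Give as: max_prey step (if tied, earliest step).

Step 1: prey: 32+12-9=35; pred: 15+14-6=23
Step 2: prey: 35+14-16=33; pred: 23+24-9=38
Step 3: prey: 33+13-25=21; pred: 38+37-15=60
Step 4: prey: 21+8-25=4; pred: 60+37-24=73
Step 5: prey: 4+1-5=0; pred: 73+8-29=52
Step 6: prey: 0+0-0=0; pred: 52+0-20=32
Step 7: prey: 0+0-0=0; pred: 32+0-12=20
Step 8: prey: 0+0-0=0; pred: 20+0-8=12
Max prey = 35 at step 1

Answer: 35 1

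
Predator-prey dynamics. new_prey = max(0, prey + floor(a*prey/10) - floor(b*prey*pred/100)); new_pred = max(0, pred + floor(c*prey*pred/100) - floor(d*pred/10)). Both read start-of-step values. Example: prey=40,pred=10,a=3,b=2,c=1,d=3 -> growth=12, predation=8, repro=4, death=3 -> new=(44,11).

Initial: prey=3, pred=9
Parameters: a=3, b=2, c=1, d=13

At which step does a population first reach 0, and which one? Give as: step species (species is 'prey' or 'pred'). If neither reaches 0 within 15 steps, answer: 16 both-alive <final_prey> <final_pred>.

Step 1: prey: 3+0-0=3; pred: 9+0-11=0
First extinction: pred at step 1

Answer: 1 pred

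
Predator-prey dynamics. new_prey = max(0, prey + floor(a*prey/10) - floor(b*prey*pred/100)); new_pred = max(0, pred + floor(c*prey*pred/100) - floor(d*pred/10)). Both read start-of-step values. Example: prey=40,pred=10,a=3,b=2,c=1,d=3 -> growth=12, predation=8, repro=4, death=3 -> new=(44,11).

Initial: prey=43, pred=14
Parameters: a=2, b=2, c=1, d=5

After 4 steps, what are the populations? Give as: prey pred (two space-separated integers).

Step 1: prey: 43+8-12=39; pred: 14+6-7=13
Step 2: prey: 39+7-10=36; pred: 13+5-6=12
Step 3: prey: 36+7-8=35; pred: 12+4-6=10
Step 4: prey: 35+7-7=35; pred: 10+3-5=8

Answer: 35 8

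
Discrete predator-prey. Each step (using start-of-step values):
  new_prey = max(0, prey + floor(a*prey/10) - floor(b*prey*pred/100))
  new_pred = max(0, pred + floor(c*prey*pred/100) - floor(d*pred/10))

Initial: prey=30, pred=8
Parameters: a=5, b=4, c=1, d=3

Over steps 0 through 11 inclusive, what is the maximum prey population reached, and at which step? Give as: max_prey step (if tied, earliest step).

Answer: 62 5

Derivation:
Step 1: prey: 30+15-9=36; pred: 8+2-2=8
Step 2: prey: 36+18-11=43; pred: 8+2-2=8
Step 3: prey: 43+21-13=51; pred: 8+3-2=9
Step 4: prey: 51+25-18=58; pred: 9+4-2=11
Step 5: prey: 58+29-25=62; pred: 11+6-3=14
Step 6: prey: 62+31-34=59; pred: 14+8-4=18
Step 7: prey: 59+29-42=46; pred: 18+10-5=23
Step 8: prey: 46+23-42=27; pred: 23+10-6=27
Step 9: prey: 27+13-29=11; pred: 27+7-8=26
Step 10: prey: 11+5-11=5; pred: 26+2-7=21
Step 11: prey: 5+2-4=3; pred: 21+1-6=16
Max prey = 62 at step 5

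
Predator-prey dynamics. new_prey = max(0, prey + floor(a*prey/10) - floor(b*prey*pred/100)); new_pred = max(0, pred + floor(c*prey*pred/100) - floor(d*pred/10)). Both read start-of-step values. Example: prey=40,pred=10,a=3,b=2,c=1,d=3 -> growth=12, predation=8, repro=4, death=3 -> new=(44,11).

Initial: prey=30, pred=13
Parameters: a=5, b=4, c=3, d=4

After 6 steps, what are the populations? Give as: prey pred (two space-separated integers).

Step 1: prey: 30+15-15=30; pred: 13+11-5=19
Step 2: prey: 30+15-22=23; pred: 19+17-7=29
Step 3: prey: 23+11-26=8; pred: 29+20-11=38
Step 4: prey: 8+4-12=0; pred: 38+9-15=32
Step 5: prey: 0+0-0=0; pred: 32+0-12=20
Step 6: prey: 0+0-0=0; pred: 20+0-8=12

Answer: 0 12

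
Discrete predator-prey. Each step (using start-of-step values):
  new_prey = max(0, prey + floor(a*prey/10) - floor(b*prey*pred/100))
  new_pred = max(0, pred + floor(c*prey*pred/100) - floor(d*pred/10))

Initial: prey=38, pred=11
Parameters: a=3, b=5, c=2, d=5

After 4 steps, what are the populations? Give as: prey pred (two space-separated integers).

Step 1: prey: 38+11-20=29; pred: 11+8-5=14
Step 2: prey: 29+8-20=17; pred: 14+8-7=15
Step 3: prey: 17+5-12=10; pred: 15+5-7=13
Step 4: prey: 10+3-6=7; pred: 13+2-6=9

Answer: 7 9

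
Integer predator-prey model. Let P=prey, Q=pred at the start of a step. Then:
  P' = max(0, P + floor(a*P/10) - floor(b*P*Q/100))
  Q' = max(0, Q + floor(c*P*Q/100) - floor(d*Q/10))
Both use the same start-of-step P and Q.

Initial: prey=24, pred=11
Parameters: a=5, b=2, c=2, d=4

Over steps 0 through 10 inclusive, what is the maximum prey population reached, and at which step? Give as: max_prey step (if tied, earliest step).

Answer: 52 4

Derivation:
Step 1: prey: 24+12-5=31; pred: 11+5-4=12
Step 2: prey: 31+15-7=39; pred: 12+7-4=15
Step 3: prey: 39+19-11=47; pred: 15+11-6=20
Step 4: prey: 47+23-18=52; pred: 20+18-8=30
Step 5: prey: 52+26-31=47; pred: 30+31-12=49
Step 6: prey: 47+23-46=24; pred: 49+46-19=76
Step 7: prey: 24+12-36=0; pred: 76+36-30=82
Step 8: prey: 0+0-0=0; pred: 82+0-32=50
Step 9: prey: 0+0-0=0; pred: 50+0-20=30
Step 10: prey: 0+0-0=0; pred: 30+0-12=18
Max prey = 52 at step 4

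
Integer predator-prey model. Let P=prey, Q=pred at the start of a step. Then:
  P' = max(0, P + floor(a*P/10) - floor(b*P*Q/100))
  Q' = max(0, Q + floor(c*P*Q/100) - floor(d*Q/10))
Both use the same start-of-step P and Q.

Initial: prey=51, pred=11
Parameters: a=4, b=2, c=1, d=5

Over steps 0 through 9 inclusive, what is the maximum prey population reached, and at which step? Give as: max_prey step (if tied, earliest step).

Step 1: prey: 51+20-11=60; pred: 11+5-5=11
Step 2: prey: 60+24-13=71; pred: 11+6-5=12
Step 3: prey: 71+28-17=82; pred: 12+8-6=14
Step 4: prey: 82+32-22=92; pred: 14+11-7=18
Step 5: prey: 92+36-33=95; pred: 18+16-9=25
Step 6: prey: 95+38-47=86; pred: 25+23-12=36
Step 7: prey: 86+34-61=59; pred: 36+30-18=48
Step 8: prey: 59+23-56=26; pred: 48+28-24=52
Step 9: prey: 26+10-27=9; pred: 52+13-26=39
Max prey = 95 at step 5

Answer: 95 5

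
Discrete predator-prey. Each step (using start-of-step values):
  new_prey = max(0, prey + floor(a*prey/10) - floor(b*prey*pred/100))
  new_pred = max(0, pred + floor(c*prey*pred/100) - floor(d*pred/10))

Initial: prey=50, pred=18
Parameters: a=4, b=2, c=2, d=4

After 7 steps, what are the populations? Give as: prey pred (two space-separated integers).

Answer: 0 15

Derivation:
Step 1: prey: 50+20-18=52; pred: 18+18-7=29
Step 2: prey: 52+20-30=42; pred: 29+30-11=48
Step 3: prey: 42+16-40=18; pred: 48+40-19=69
Step 4: prey: 18+7-24=1; pred: 69+24-27=66
Step 5: prey: 1+0-1=0; pred: 66+1-26=41
Step 6: prey: 0+0-0=0; pred: 41+0-16=25
Step 7: prey: 0+0-0=0; pred: 25+0-10=15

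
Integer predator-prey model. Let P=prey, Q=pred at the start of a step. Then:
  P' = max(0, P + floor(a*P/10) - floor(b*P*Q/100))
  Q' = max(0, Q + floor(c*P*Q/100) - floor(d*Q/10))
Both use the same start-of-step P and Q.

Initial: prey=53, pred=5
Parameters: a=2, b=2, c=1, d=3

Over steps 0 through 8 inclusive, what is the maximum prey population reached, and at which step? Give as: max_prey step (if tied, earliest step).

Answer: 65 3

Derivation:
Step 1: prey: 53+10-5=58; pred: 5+2-1=6
Step 2: prey: 58+11-6=63; pred: 6+3-1=8
Step 3: prey: 63+12-10=65; pred: 8+5-2=11
Step 4: prey: 65+13-14=64; pred: 11+7-3=15
Step 5: prey: 64+12-19=57; pred: 15+9-4=20
Step 6: prey: 57+11-22=46; pred: 20+11-6=25
Step 7: prey: 46+9-23=32; pred: 25+11-7=29
Step 8: prey: 32+6-18=20; pred: 29+9-8=30
Max prey = 65 at step 3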